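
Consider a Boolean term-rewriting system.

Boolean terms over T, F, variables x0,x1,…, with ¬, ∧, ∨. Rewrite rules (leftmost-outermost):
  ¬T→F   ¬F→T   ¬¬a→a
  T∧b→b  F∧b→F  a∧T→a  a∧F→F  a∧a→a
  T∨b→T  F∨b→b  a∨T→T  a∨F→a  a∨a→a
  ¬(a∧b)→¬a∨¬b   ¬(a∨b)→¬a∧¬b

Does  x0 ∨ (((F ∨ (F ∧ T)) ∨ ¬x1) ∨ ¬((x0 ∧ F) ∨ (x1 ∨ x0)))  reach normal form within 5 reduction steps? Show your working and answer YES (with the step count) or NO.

  start: x0 ∨ (((F ∨ (F ∧ T)) ∨ ¬x1) ∨ ¬((x0 ∧ F) ∨ (x1 ∨ x0)))
  →1  x0 ∨ (((F ∧ T) ∨ ¬x1) ∨ ¬((x0 ∧ F) ∨ (x1 ∨ x0)))
  →2  x0 ∨ ((F ∨ ¬x1) ∨ ¬((x0 ∧ F) ∨ (x1 ∨ x0)))
  →3  x0 ∨ (¬x1 ∨ ¬((x0 ∧ F) ∨ (x1 ∨ x0)))
  →4  x0 ∨ (¬x1 ∨ (¬(x0 ∧ F) ∧ ¬(x1 ∨ x0)))
  →5  x0 ∨ (¬x1 ∨ ((¬x0 ∨ ¬F) ∧ ¬(x1 ∨ x0)))

Answer: NO — after 5 steps the term is x0 ∨ (¬x1 ∨ ((¬x0 ∨ ¬F) ∧ ¬(x1 ∨ x0))), not yet normal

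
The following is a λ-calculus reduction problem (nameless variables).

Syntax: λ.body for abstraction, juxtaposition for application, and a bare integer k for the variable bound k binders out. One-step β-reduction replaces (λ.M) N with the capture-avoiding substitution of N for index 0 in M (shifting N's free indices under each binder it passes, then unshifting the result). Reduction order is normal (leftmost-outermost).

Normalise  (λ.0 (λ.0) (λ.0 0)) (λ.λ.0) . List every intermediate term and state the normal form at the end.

  start: (λ.0 (λ.0) (λ.0 0)) (λ.λ.0)
  step 1: (λ.λ.0) (λ.0) (λ.0 0)
  step 2: (λ.0) (λ.0 0)
  step 3: λ.0 0

Answer: normal form = λ.0 0  (in 3 steps)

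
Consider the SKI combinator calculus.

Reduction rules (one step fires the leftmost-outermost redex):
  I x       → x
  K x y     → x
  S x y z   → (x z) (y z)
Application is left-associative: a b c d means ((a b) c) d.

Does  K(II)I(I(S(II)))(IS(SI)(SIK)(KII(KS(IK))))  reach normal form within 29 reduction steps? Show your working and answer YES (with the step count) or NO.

Answer: YES — reaches normal form SI(S(KS)(S(S(KS)))) in 28 ≤ 29 steps

Derivation:
  start: K(II)I(I(S(II)))(IS(SI)(SIK)(KII(KS(IK))))
  step 1: II(I(S(II)))(IS(SI)(SIK)(KII(KS(IK))))
  step 2: I(I(S(II)))(IS(SI)(SIK)(KII(KS(IK))))
  step 3: I(S(II))(IS(SI)(SIK)(KII(KS(IK))))
  step 4: S(II)(IS(SI)(SIK)(KII(KS(IK))))
  step 5: SI(IS(SI)(SIK)(KII(KS(IK))))
  step 6: SI(S(SI)(SIK)(KII(KS(IK))))
  step 7: SI(SI(KII(KS(IK)))(SIK(KII(KS(IK)))))
  step 8: SI(I(SIK(KII(KS(IK))))(KII(KS(IK))(SIK(KII(KS(IK))))))
  step 9: SI(SIK(KII(KS(IK)))(KII(KS(IK))(SIK(KII(KS(IK))))))
  step 10: SI(I(KII(KS(IK)))(K(KII(KS(IK))))(KII(KS(IK))(SIK(KII(KS(IK))))))
  step 11: SI(KII(KS(IK))(K(KII(KS(IK))))(KII(KS(IK))(SIK(KII(KS(IK))))))
  step 12: SI(I(KS(IK))(K(KII(KS(IK))))(KII(KS(IK))(SIK(KII(KS(IK))))))
  step 13: SI(KS(IK)(K(KII(KS(IK))))(KII(KS(IK))(SIK(KII(KS(IK))))))
  step 14: SI(S(K(KII(KS(IK))))(KII(KS(IK))(SIK(KII(KS(IK))))))
  step 15: SI(S(K(I(KS(IK))))(KII(KS(IK))(SIK(KII(KS(IK))))))
  step 16: SI(S(K(KS(IK)))(KII(KS(IK))(SIK(KII(KS(IK))))))
  step 17: SI(S(KS)(KII(KS(IK))(SIK(KII(KS(IK))))))
  step 18: SI(S(KS)(I(KS(IK))(SIK(KII(KS(IK))))))
  step 19: SI(S(KS)(KS(IK)(SIK(KII(KS(IK))))))
  step 20: SI(S(KS)(S(SIK(KII(KS(IK))))))
  step 21: SI(S(KS)(S(I(KII(KS(IK)))(K(KII(KS(IK)))))))
  step 22: SI(S(KS)(S(KII(KS(IK))(K(KII(KS(IK)))))))
  step 23: SI(S(KS)(S(I(KS(IK))(K(KII(KS(IK)))))))
  step 24: SI(S(KS)(S(KS(IK)(K(KII(KS(IK)))))))
  step 25: SI(S(KS)(S(S(K(KII(KS(IK)))))))
  step 26: SI(S(KS)(S(S(K(I(KS(IK)))))))
  step 27: SI(S(KS)(S(S(K(KS(IK))))))
  step 28: SI(S(KS)(S(S(KS))))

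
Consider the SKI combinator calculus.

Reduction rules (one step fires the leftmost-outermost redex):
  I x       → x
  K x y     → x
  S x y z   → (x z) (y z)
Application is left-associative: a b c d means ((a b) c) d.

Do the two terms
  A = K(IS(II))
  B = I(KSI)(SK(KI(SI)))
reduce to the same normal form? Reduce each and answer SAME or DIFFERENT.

Term A:
  start: K(IS(II))
  [1] K(S(II))
  [2] K(SI)

Term B:
  start: I(KSI)(SK(KI(SI)))
  [1] KSI(SK(KI(SI)))
  [2] S(SK(KI(SI)))
  [3] S(SKI)

Answer: DIFFERENT — A ⇓ K(SI), B ⇓ S(SKI)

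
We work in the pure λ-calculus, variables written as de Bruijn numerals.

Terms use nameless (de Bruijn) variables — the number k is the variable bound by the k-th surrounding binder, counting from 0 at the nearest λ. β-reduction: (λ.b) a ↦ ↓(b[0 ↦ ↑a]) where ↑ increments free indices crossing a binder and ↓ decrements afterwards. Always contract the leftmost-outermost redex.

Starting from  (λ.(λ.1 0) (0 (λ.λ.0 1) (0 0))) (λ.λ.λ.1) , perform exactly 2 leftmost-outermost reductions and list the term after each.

  start: (λ.(λ.1 0) (0 (λ.λ.0 1) (0 0))) (λ.λ.λ.1)
  →1  (λ.(λ.λ.λ.1) 0) ((λ.λ.λ.1) (λ.λ.0 1) ((λ.λ.λ.1) (λ.λ.λ.1)))
  →2  (λ.λ.λ.1) ((λ.λ.λ.1) (λ.λ.0 1) ((λ.λ.λ.1) (λ.λ.λ.1)))

Answer: after 2 steps: (λ.λ.λ.1) ((λ.λ.λ.1) (λ.λ.0 1) ((λ.λ.λ.1) (λ.λ.λ.1)))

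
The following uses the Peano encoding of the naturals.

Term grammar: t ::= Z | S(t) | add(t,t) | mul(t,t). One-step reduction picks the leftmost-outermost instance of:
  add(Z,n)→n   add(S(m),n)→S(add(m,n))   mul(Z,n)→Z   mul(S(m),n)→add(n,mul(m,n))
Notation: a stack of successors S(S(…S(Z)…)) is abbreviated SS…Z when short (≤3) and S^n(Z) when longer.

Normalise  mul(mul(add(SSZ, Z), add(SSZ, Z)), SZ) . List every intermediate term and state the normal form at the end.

  start: mul(mul(add(SSZ, Z), add(SSZ, Z)), SZ)
  [1] mul(mul(S(add(SZ, Z)), add(SSZ, Z)), SZ)
  [2] mul(add(add(SSZ, Z), mul(add(SZ, Z), add(SSZ, Z))), SZ)
  [3] mul(add(S(add(SZ, Z)), mul(add(SZ, Z), add(SSZ, Z))), SZ)
  [4] mul(S(add(add(SZ, Z), mul(add(SZ, Z), add(SSZ, Z)))), SZ)
  [5] add(SZ, mul(add(add(SZ, Z), mul(add(SZ, Z), add(SSZ, Z))), SZ))
  [6] S(add(Z, mul(add(add(SZ, Z), mul(add(SZ, Z), add(SSZ, Z))), SZ)))
  [7] S(mul(add(add(SZ, Z), mul(add(SZ, Z), add(SSZ, Z))), SZ))
  [8] S(mul(add(S(add(Z, Z)), mul(add(SZ, Z), add(SSZ, Z))), SZ))
  [9] S(mul(S(add(add(Z, Z), mul(add(SZ, Z), add(SSZ, Z)))), SZ))
  [10] S(add(SZ, mul(add(add(Z, Z), mul(add(SZ, Z), add(SSZ, Z))), SZ)))
  [11] S(S(add(Z, mul(add(add(Z, Z), mul(add(SZ, Z), add(SSZ, Z))), SZ))))
  [12] S(S(mul(add(add(Z, Z), mul(add(SZ, Z), add(SSZ, Z))), SZ)))
  [13] S(S(mul(add(Z, mul(add(SZ, Z), add(SSZ, Z))), SZ)))
  [14] S(S(mul(mul(add(SZ, Z), add(SSZ, Z)), SZ)))
  [15] S(S(mul(mul(S(add(Z, Z)), add(SSZ, Z)), SZ)))
  [16] S(S(mul(add(add(SSZ, Z), mul(add(Z, Z), add(SSZ, Z))), SZ)))
  [17] S(S(mul(add(S(add(SZ, Z)), mul(add(Z, Z), add(SSZ, Z))), SZ)))
  [18] S(S(mul(S(add(add(SZ, Z), mul(add(Z, Z), add(SSZ, Z)))), SZ)))
  [19] S(S(add(SZ, mul(add(add(SZ, Z), mul(add(Z, Z), add(SSZ, Z))), SZ))))
  [20] S(S(S(add(Z, mul(add(add(SZ, Z), mul(add(Z, Z), add(SSZ, Z))), SZ)))))
  [21] S(S(S(mul(add(add(SZ, Z), mul(add(Z, Z), add(SSZ, Z))), SZ))))
  [22] S(S(S(mul(add(S(add(Z, Z)), mul(add(Z, Z), add(SSZ, Z))), SZ))))
  [23] S(S(S(mul(S(add(add(Z, Z), mul(add(Z, Z), add(SSZ, Z)))), SZ))))
  [24] S(S(S(add(SZ, mul(add(add(Z, Z), mul(add(Z, Z), add(SSZ, Z))), SZ)))))
  [25] S(S(S(S(add(Z, mul(add(add(Z, Z), mul(add(Z, Z), add(SSZ, Z))), SZ))))))
  [26] S(S(S(S(mul(add(add(Z, Z), mul(add(Z, Z), add(SSZ, Z))), SZ)))))
  [27] S(S(S(S(mul(add(Z, mul(add(Z, Z), add(SSZ, Z))), SZ)))))
  [28] S(S(S(S(mul(mul(add(Z, Z), add(SSZ, Z)), SZ)))))
  [29] S(S(S(S(mul(mul(Z, add(SSZ, Z)), SZ)))))
  [30] S(S(S(S(mul(Z, SZ)))))
  [31] S^4(Z)

Answer: normal form = S^4(Z)  (in 31 steps)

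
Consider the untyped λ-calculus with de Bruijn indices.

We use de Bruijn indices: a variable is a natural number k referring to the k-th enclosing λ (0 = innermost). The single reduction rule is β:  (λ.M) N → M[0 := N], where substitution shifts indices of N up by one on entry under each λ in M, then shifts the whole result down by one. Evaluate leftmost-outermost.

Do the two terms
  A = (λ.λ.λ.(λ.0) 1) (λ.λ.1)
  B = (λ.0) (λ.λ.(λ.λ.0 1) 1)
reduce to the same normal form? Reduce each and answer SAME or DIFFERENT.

Term A:
  start: (λ.λ.λ.(λ.0) 1) (λ.λ.1)
  [1] λ.λ.(λ.0) 1
  [2] λ.λ.1

Term B:
  start: (λ.0) (λ.λ.(λ.λ.0 1) 1)
  [1] λ.λ.(λ.λ.0 1) 1
  [2] λ.λ.λ.0 2

Answer: DIFFERENT — A ⇓ λ.λ.1, B ⇓ λ.λ.λ.0 2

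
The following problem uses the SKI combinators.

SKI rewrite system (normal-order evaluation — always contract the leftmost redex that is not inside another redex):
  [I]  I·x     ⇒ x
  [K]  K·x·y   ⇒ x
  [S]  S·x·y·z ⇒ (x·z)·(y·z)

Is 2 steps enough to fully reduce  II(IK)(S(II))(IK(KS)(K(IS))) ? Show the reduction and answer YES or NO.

Answer: NO — after 2 steps the term is IK(S(II))(IK(KS)(K(IS))), not yet normal

Reduction:
  start: II(IK)(S(II))(IK(KS)(K(IS)))
  step 1: I(IK)(S(II))(IK(KS)(K(IS)))
  step 2: IK(S(II))(IK(KS)(K(IS)))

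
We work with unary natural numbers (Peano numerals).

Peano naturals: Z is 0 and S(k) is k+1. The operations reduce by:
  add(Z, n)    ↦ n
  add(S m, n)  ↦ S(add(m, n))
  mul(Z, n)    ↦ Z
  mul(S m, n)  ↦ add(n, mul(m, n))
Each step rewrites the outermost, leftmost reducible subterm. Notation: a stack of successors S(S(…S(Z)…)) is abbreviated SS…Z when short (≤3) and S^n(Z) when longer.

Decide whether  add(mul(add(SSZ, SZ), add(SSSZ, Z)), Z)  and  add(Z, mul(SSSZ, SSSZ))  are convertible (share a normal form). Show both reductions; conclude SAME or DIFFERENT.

Answer: SAME — A ⇓ S^9(Z), B ⇓ S^9(Z)

Derivation:
Term A:
  start: add(mul(add(SSZ, SZ), add(SSSZ, Z)), Z)
  [1] add(mul(S(add(SZ, SZ)), add(SSSZ, Z)), Z)
  [2] add(add(add(SSSZ, Z), mul(add(SZ, SZ), add(SSSZ, Z))), Z)
  [3] add(add(S(add(SSZ, Z)), mul(add(SZ, SZ), add(SSSZ, Z))), Z)
  [4] add(S(add(add(SSZ, Z), mul(add(SZ, SZ), add(SSSZ, Z)))), Z)
  [5] S(add(add(add(SSZ, Z), mul(add(SZ, SZ), add(SSSZ, Z))), Z))
  [6] S(add(add(S(add(SZ, Z)), mul(add(SZ, SZ), add(SSSZ, Z))), Z))
  [7] S(add(S(add(add(SZ, Z), mul(add(SZ, SZ), add(SSSZ, Z)))), Z))
  [8] S(S(add(add(add(SZ, Z), mul(add(SZ, SZ), add(SSSZ, Z))), Z)))
  [9] S(S(add(add(S(add(Z, Z)), mul(add(SZ, SZ), add(SSSZ, Z))), Z)))
  [10] S(S(add(S(add(add(Z, Z), mul(add(SZ, SZ), add(SSSZ, Z)))), Z)))
  [11] S(S(S(add(add(add(Z, Z), mul(add(SZ, SZ), add(SSSZ, Z))), Z))))
  [12] S(S(S(add(add(Z, mul(add(SZ, SZ), add(SSSZ, Z))), Z))))
  [13] S(S(S(add(mul(add(SZ, SZ), add(SSSZ, Z)), Z))))
  [14] S(S(S(add(mul(S(add(Z, SZ)), add(SSSZ, Z)), Z))))
  [15] S(S(S(add(add(add(SSSZ, Z), mul(add(Z, SZ), add(SSSZ, Z))), Z))))
  [16] S(S(S(add(add(S(add(SSZ, Z)), mul(add(Z, SZ), add(SSSZ, Z))), Z))))
  [17] S(S(S(add(S(add(add(SSZ, Z), mul(add(Z, SZ), add(SSSZ, Z)))), Z))))
  [18] S(S(S(S(add(add(add(SSZ, Z), mul(add(Z, SZ), add(SSSZ, Z))), Z)))))
  [19] S(S(S(S(add(add(S(add(SZ, Z)), mul(add(Z, SZ), add(SSSZ, Z))), Z)))))
  [20] S(S(S(S(add(S(add(add(SZ, Z), mul(add(Z, SZ), add(SSSZ, Z)))), Z)))))
  [21] S(S(S(S(S(add(add(add(SZ, Z), mul(add(Z, SZ), add(SSSZ, Z))), Z))))))
  [22] S(S(S(S(S(add(add(S(add(Z, Z)), mul(add(Z, SZ), add(SSSZ, Z))), Z))))))
  [23] S(S(S(S(S(add(S(add(add(Z, Z), mul(add(Z, SZ), add(SSSZ, Z)))), Z))))))
  [24] S(S(S(S(S(S(add(add(add(Z, Z), mul(add(Z, SZ), add(SSSZ, Z))), Z)))))))
  [25] S(S(S(S(S(S(add(add(Z, mul(add(Z, SZ), add(SSSZ, Z))), Z)))))))
  [26] S(S(S(S(S(S(add(mul(add(Z, SZ), add(SSSZ, Z)), Z)))))))
  [27] S(S(S(S(S(S(add(mul(SZ, add(SSSZ, Z)), Z)))))))
  [28] S(S(S(S(S(S(add(add(add(SSSZ, Z), mul(Z, add(SSSZ, Z))), Z)))))))
  [29] S(S(S(S(S(S(add(add(S(add(SSZ, Z)), mul(Z, add(SSSZ, Z))), Z)))))))
  [30] S(S(S(S(S(S(add(S(add(add(SSZ, Z), mul(Z, add(SSSZ, Z)))), Z)))))))
  [31] S(S(S(S(S(S(S(add(add(add(SSZ, Z), mul(Z, add(SSSZ, Z))), Z))))))))
  [32] S(S(S(S(S(S(S(add(add(S(add(SZ, Z)), mul(Z, add(SSSZ, Z))), Z))))))))
  [33] S(S(S(S(S(S(S(add(S(add(add(SZ, Z), mul(Z, add(SSSZ, Z)))), Z))))))))
  [34] S(S(S(S(S(S(S(S(add(add(add(SZ, Z), mul(Z, add(SSSZ, Z))), Z)))))))))
  [35] S(S(S(S(S(S(S(S(add(add(S(add(Z, Z)), mul(Z, add(SSSZ, Z))), Z)))))))))
  [36] S(S(S(S(S(S(S(S(add(S(add(add(Z, Z), mul(Z, add(SSSZ, Z)))), Z)))))))))
  [37] S(S(S(S(S(S(S(S(S(add(add(add(Z, Z), mul(Z, add(SSSZ, Z))), Z))))))))))
  [38] S(S(S(S(S(S(S(S(S(add(add(Z, mul(Z, add(SSSZ, Z))), Z))))))))))
  [39] S(S(S(S(S(S(S(S(S(add(mul(Z, add(SSSZ, Z)), Z))))))))))
  [40] S(S(S(S(S(S(S(S(S(add(Z, Z))))))))))
  [41] S^9(Z)

Term B:
  start: add(Z, mul(SSSZ, SSSZ))
  [1] mul(SSSZ, SSSZ)
  [2] add(SSSZ, mul(SSZ, SSSZ))
  [3] S(add(SSZ, mul(SSZ, SSSZ)))
  [4] S(S(add(SZ, mul(SSZ, SSSZ))))
  [5] S(S(S(add(Z, mul(SSZ, SSSZ)))))
  [6] S(S(S(mul(SSZ, SSSZ))))
  [7] S(S(S(add(SSSZ, mul(SZ, SSSZ)))))
  [8] S(S(S(S(add(SSZ, mul(SZ, SSSZ))))))
  [9] S(S(S(S(S(add(SZ, mul(SZ, SSSZ)))))))
  [10] S(S(S(S(S(S(add(Z, mul(SZ, SSSZ))))))))
  [11] S(S(S(S(S(S(mul(SZ, SSSZ)))))))
  [12] S(S(S(S(S(S(add(SSSZ, mul(Z, SSSZ))))))))
  [13] S(S(S(S(S(S(S(add(SSZ, mul(Z, SSSZ)))))))))
  [14] S(S(S(S(S(S(S(S(add(SZ, mul(Z, SSSZ))))))))))
  [15] S(S(S(S(S(S(S(S(S(add(Z, mul(Z, SSSZ)))))))))))
  [16] S(S(S(S(S(S(S(S(S(mul(Z, SSSZ))))))))))
  [17] S^9(Z)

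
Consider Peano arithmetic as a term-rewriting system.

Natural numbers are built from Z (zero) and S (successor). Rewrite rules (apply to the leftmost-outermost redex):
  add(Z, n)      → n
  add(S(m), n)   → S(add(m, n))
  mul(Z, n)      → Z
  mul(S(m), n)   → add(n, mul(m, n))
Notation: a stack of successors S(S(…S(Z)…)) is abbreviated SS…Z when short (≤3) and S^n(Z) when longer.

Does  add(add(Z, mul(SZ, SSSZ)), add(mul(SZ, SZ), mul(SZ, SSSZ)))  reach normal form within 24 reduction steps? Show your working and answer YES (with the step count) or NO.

  start: add(add(Z, mul(SZ, SSSZ)), add(mul(SZ, SZ), mul(SZ, SSSZ)))
  step 1: add(mul(SZ, SSSZ), add(mul(SZ, SZ), mul(SZ, SSSZ)))
  step 2: add(add(SSSZ, mul(Z, SSSZ)), add(mul(SZ, SZ), mul(SZ, SSSZ)))
  step 3: add(S(add(SSZ, mul(Z, SSSZ))), add(mul(SZ, SZ), mul(SZ, SSSZ)))
  step 4: S(add(add(SSZ, mul(Z, SSSZ)), add(mul(SZ, SZ), mul(SZ, SSSZ))))
  step 5: S(add(S(add(SZ, mul(Z, SSSZ))), add(mul(SZ, SZ), mul(SZ, SSSZ))))
  step 6: S(S(add(add(SZ, mul(Z, SSSZ)), add(mul(SZ, SZ), mul(SZ, SSSZ)))))
  step 7: S(S(add(S(add(Z, mul(Z, SSSZ))), add(mul(SZ, SZ), mul(SZ, SSSZ)))))
  step 8: S(S(S(add(add(Z, mul(Z, SSSZ)), add(mul(SZ, SZ), mul(SZ, SSSZ))))))
  step 9: S(S(S(add(mul(Z, SSSZ), add(mul(SZ, SZ), mul(SZ, SSSZ))))))
  step 10: S(S(S(add(Z, add(mul(SZ, SZ), mul(SZ, SSSZ))))))
  step 11: S(S(S(add(mul(SZ, SZ), mul(SZ, SSSZ)))))
  step 12: S(S(S(add(add(SZ, mul(Z, SZ)), mul(SZ, SSSZ)))))
  step 13: S(S(S(add(S(add(Z, mul(Z, SZ))), mul(SZ, SSSZ)))))
  step 14: S(S(S(S(add(add(Z, mul(Z, SZ)), mul(SZ, SSSZ))))))
  step 15: S(S(S(S(add(mul(Z, SZ), mul(SZ, SSSZ))))))
  step 16: S(S(S(S(add(Z, mul(SZ, SSSZ))))))
  step 17: S(S(S(S(mul(SZ, SSSZ)))))
  step 18: S(S(S(S(add(SSSZ, mul(Z, SSSZ))))))
  step 19: S(S(S(S(S(add(SSZ, mul(Z, SSSZ)))))))
  step 20: S(S(S(S(S(S(add(SZ, mul(Z, SSSZ))))))))
  step 21: S(S(S(S(S(S(S(add(Z, mul(Z, SSSZ)))))))))
  step 22: S(S(S(S(S(S(S(mul(Z, SSSZ))))))))
  step 23: S^7(Z)

Answer: YES — reaches normal form S^7(Z) in 23 ≤ 24 steps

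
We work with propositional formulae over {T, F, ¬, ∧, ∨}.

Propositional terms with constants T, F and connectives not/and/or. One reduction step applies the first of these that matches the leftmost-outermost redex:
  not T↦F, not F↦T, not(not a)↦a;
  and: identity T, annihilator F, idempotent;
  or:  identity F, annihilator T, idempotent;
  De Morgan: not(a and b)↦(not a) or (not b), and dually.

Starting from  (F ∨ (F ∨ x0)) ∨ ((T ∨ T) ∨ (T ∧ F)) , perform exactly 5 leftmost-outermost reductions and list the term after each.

  start: (F ∨ (F ∨ x0)) ∨ ((T ∨ T) ∨ (T ∧ F))
  →1  (F ∨ x0) ∨ ((T ∨ T) ∨ (T ∧ F))
  →2  x0 ∨ ((T ∨ T) ∨ (T ∧ F))
  →3  x0 ∨ (T ∨ (T ∧ F))
  →4  x0 ∨ T
  →5  T

Answer: after 5 steps: T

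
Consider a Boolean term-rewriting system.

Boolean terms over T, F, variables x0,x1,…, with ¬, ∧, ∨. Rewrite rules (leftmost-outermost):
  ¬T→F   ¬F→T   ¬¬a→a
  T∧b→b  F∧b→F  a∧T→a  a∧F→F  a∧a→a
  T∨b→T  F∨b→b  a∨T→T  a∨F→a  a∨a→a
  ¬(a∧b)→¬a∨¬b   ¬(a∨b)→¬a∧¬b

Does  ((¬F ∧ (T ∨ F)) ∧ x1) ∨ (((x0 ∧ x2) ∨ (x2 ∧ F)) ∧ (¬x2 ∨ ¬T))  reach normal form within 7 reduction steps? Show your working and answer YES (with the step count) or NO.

Answer: NO — after 7 steps the term is x1 ∨ ((x0 ∧ x2) ∧ (¬x2 ∨ F)), not yet normal

Reduction:
  start: ((¬F ∧ (T ∨ F)) ∧ x1) ∨ (((x0 ∧ x2) ∨ (x2 ∧ F)) ∧ (¬x2 ∨ ¬T))
  →1  ((T ∧ (T ∨ F)) ∧ x1) ∨ (((x0 ∧ x2) ∨ (x2 ∧ F)) ∧ (¬x2 ∨ ¬T))
  →2  ((T ∨ F) ∧ x1) ∨ (((x0 ∧ x2) ∨ (x2 ∧ F)) ∧ (¬x2 ∨ ¬T))
  →3  (T ∧ x1) ∨ (((x0 ∧ x2) ∨ (x2 ∧ F)) ∧ (¬x2 ∨ ¬T))
  →4  x1 ∨ (((x0 ∧ x2) ∨ (x2 ∧ F)) ∧ (¬x2 ∨ ¬T))
  →5  x1 ∨ (((x0 ∧ x2) ∨ F) ∧ (¬x2 ∨ ¬T))
  →6  x1 ∨ ((x0 ∧ x2) ∧ (¬x2 ∨ ¬T))
  →7  x1 ∨ ((x0 ∧ x2) ∧ (¬x2 ∨ F))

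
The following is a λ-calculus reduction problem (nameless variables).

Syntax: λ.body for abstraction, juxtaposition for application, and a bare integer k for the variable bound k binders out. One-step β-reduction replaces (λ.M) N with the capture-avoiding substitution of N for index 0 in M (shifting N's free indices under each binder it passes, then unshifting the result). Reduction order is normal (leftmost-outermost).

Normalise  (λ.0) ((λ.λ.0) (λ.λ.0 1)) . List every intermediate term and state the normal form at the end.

  start: (λ.0) ((λ.λ.0) (λ.λ.0 1))
  →1  (λ.λ.0) (λ.λ.0 1)
  →2  λ.0

Answer: normal form = λ.0  (in 2 steps)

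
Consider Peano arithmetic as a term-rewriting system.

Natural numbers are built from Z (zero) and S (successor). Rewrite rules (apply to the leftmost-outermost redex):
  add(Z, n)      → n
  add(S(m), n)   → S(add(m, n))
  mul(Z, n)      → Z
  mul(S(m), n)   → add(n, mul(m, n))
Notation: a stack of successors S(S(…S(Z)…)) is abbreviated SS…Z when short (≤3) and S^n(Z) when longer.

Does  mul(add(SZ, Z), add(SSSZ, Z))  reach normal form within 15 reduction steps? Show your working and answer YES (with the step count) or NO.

Answer: YES — reaches normal form SSSZ in 12 ≤ 15 steps

Reduction:
  start: mul(add(SZ, Z), add(SSSZ, Z))
  →1  mul(S(add(Z, Z)), add(SSSZ, Z))
  →2  add(add(SSSZ, Z), mul(add(Z, Z), add(SSSZ, Z)))
  →3  add(S(add(SSZ, Z)), mul(add(Z, Z), add(SSSZ, Z)))
  →4  S(add(add(SSZ, Z), mul(add(Z, Z), add(SSSZ, Z))))
  →5  S(add(S(add(SZ, Z)), mul(add(Z, Z), add(SSSZ, Z))))
  →6  S(S(add(add(SZ, Z), mul(add(Z, Z), add(SSSZ, Z)))))
  →7  S(S(add(S(add(Z, Z)), mul(add(Z, Z), add(SSSZ, Z)))))
  →8  S(S(S(add(add(Z, Z), mul(add(Z, Z), add(SSSZ, Z))))))
  →9  S(S(S(add(Z, mul(add(Z, Z), add(SSSZ, Z))))))
  →10  S(S(S(mul(add(Z, Z), add(SSSZ, Z)))))
  →11  S(S(S(mul(Z, add(SSSZ, Z)))))
  →12  SSSZ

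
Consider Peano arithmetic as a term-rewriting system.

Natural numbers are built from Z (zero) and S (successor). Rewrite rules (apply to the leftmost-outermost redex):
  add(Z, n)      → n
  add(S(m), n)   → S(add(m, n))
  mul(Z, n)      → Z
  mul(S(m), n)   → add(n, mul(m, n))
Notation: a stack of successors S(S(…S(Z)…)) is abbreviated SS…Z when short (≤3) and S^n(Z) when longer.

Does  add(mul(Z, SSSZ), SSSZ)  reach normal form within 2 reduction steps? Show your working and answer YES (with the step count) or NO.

Answer: YES — reaches normal form SSSZ in 2 ≤ 2 steps

Reduction:
  start: add(mul(Z, SSSZ), SSSZ)
  →1  add(Z, SSSZ)
  →2  SSSZ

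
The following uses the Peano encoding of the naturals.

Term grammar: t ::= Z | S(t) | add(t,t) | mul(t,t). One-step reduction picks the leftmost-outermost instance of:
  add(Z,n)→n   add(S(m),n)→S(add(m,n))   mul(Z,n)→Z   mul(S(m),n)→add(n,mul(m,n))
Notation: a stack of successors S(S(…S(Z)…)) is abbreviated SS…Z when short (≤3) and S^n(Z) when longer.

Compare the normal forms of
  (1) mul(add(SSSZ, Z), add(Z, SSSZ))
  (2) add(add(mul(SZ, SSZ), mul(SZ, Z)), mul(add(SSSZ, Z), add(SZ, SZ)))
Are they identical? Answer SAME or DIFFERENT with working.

Term A:
  start: mul(add(SSSZ, Z), add(Z, SSSZ))
  →1  mul(S(add(SSZ, Z)), add(Z, SSSZ))
  →2  add(add(Z, SSSZ), mul(add(SSZ, Z), add(Z, SSSZ)))
  →3  add(SSSZ, mul(add(SSZ, Z), add(Z, SSSZ)))
  →4  S(add(SSZ, mul(add(SSZ, Z), add(Z, SSSZ))))
  →5  S(S(add(SZ, mul(add(SSZ, Z), add(Z, SSSZ)))))
  →6  S(S(S(add(Z, mul(add(SSZ, Z), add(Z, SSSZ))))))
  →7  S(S(S(mul(add(SSZ, Z), add(Z, SSSZ)))))
  →8  S(S(S(mul(S(add(SZ, Z)), add(Z, SSSZ)))))
  →9  S(S(S(add(add(Z, SSSZ), mul(add(SZ, Z), add(Z, SSSZ))))))
  →10  S(S(S(add(SSSZ, mul(add(SZ, Z), add(Z, SSSZ))))))
  →11  S(S(S(S(add(SSZ, mul(add(SZ, Z), add(Z, SSSZ)))))))
  →12  S(S(S(S(S(add(SZ, mul(add(SZ, Z), add(Z, SSSZ))))))))
  →13  S(S(S(S(S(S(add(Z, mul(add(SZ, Z), add(Z, SSSZ)))))))))
  →14  S(S(S(S(S(S(mul(add(SZ, Z), add(Z, SSSZ))))))))
  →15  S(S(S(S(S(S(mul(S(add(Z, Z)), add(Z, SSSZ))))))))
  →16  S(S(S(S(S(S(add(add(Z, SSSZ), mul(add(Z, Z), add(Z, SSSZ)))))))))
  →17  S(S(S(S(S(S(add(SSSZ, mul(add(Z, Z), add(Z, SSSZ)))))))))
  →18  S(S(S(S(S(S(S(add(SSZ, mul(add(Z, Z), add(Z, SSSZ))))))))))
  →19  S(S(S(S(S(S(S(S(add(SZ, mul(add(Z, Z), add(Z, SSSZ)))))))))))
  →20  S(S(S(S(S(S(S(S(S(add(Z, mul(add(Z, Z), add(Z, SSSZ))))))))))))
  →21  S(S(S(S(S(S(S(S(S(mul(add(Z, Z), add(Z, SSSZ)))))))))))
  →22  S(S(S(S(S(S(S(S(S(mul(Z, add(Z, SSSZ)))))))))))
  →23  S^9(Z)

Term B:
  start: add(add(mul(SZ, SSZ), mul(SZ, Z)), mul(add(SSSZ, Z), add(SZ, SZ)))
  →1  add(add(add(SSZ, mul(Z, SSZ)), mul(SZ, Z)), mul(add(SSSZ, Z), add(SZ, SZ)))
  →2  add(add(S(add(SZ, mul(Z, SSZ))), mul(SZ, Z)), mul(add(SSSZ, Z), add(SZ, SZ)))
  →3  add(S(add(add(SZ, mul(Z, SSZ)), mul(SZ, Z))), mul(add(SSSZ, Z), add(SZ, SZ)))
  →4  S(add(add(add(SZ, mul(Z, SSZ)), mul(SZ, Z)), mul(add(SSSZ, Z), add(SZ, SZ))))
  →5  S(add(add(S(add(Z, mul(Z, SSZ))), mul(SZ, Z)), mul(add(SSSZ, Z), add(SZ, SZ))))
  →6  S(add(S(add(add(Z, mul(Z, SSZ)), mul(SZ, Z))), mul(add(SSSZ, Z), add(SZ, SZ))))
  →7  S(S(add(add(add(Z, mul(Z, SSZ)), mul(SZ, Z)), mul(add(SSSZ, Z), add(SZ, SZ)))))
  →8  S(S(add(add(mul(Z, SSZ), mul(SZ, Z)), mul(add(SSSZ, Z), add(SZ, SZ)))))
  →9  S(S(add(add(Z, mul(SZ, Z)), mul(add(SSSZ, Z), add(SZ, SZ)))))
  →10  S(S(add(mul(SZ, Z), mul(add(SSSZ, Z), add(SZ, SZ)))))
  →11  S(S(add(add(Z, mul(Z, Z)), mul(add(SSSZ, Z), add(SZ, SZ)))))
  →12  S(S(add(mul(Z, Z), mul(add(SSSZ, Z), add(SZ, SZ)))))
  →13  S(S(add(Z, mul(add(SSSZ, Z), add(SZ, SZ)))))
  →14  S(S(mul(add(SSSZ, Z), add(SZ, SZ))))
  →15  S(S(mul(S(add(SSZ, Z)), add(SZ, SZ))))
  →16  S(S(add(add(SZ, SZ), mul(add(SSZ, Z), add(SZ, SZ)))))
  →17  S(S(add(S(add(Z, SZ)), mul(add(SSZ, Z), add(SZ, SZ)))))
  →18  S(S(S(add(add(Z, SZ), mul(add(SSZ, Z), add(SZ, SZ))))))
  →19  S(S(S(add(SZ, mul(add(SSZ, Z), add(SZ, SZ))))))
  →20  S(S(S(S(add(Z, mul(add(SSZ, Z), add(SZ, SZ)))))))
  →21  S(S(S(S(mul(add(SSZ, Z), add(SZ, SZ))))))
  →22  S(S(S(S(mul(S(add(SZ, Z)), add(SZ, SZ))))))
  →23  S(S(S(S(add(add(SZ, SZ), mul(add(SZ, Z), add(SZ, SZ)))))))
  →24  S(S(S(S(add(S(add(Z, SZ)), mul(add(SZ, Z), add(SZ, SZ)))))))
  →25  S(S(S(S(S(add(add(Z, SZ), mul(add(SZ, Z), add(SZ, SZ))))))))
  →26  S(S(S(S(S(add(SZ, mul(add(SZ, Z), add(SZ, SZ))))))))
  →27  S(S(S(S(S(S(add(Z, mul(add(SZ, Z), add(SZ, SZ)))))))))
  →28  S(S(S(S(S(S(mul(add(SZ, Z), add(SZ, SZ))))))))
  →29  S(S(S(S(S(S(mul(S(add(Z, Z)), add(SZ, SZ))))))))
  →30  S(S(S(S(S(S(add(add(SZ, SZ), mul(add(Z, Z), add(SZ, SZ)))))))))
  →31  S(S(S(S(S(S(add(S(add(Z, SZ)), mul(add(Z, Z), add(SZ, SZ)))))))))
  →32  S(S(S(S(S(S(S(add(add(Z, SZ), mul(add(Z, Z), add(SZ, SZ))))))))))
  →33  S(S(S(S(S(S(S(add(SZ, mul(add(Z, Z), add(SZ, SZ))))))))))
  →34  S(S(S(S(S(S(S(S(add(Z, mul(add(Z, Z), add(SZ, SZ)))))))))))
  →35  S(S(S(S(S(S(S(S(mul(add(Z, Z), add(SZ, SZ))))))))))
  →36  S(S(S(S(S(S(S(S(mul(Z, add(SZ, SZ))))))))))
  →37  S^8(Z)

Answer: DIFFERENT — A ⇓ S^9(Z), B ⇓ S^8(Z)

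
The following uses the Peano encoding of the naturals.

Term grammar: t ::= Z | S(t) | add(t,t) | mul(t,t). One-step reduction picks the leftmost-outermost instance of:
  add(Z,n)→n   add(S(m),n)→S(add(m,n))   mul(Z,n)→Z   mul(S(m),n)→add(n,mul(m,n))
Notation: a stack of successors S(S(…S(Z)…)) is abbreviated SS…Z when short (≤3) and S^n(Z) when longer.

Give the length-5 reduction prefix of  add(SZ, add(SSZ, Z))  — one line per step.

Answer: after 5 steps: SSSZ

Working:
  start: add(SZ, add(SSZ, Z))
  step 1: S(add(Z, add(SSZ, Z)))
  step 2: S(add(SSZ, Z))
  step 3: S(S(add(SZ, Z)))
  step 4: S(S(S(add(Z, Z))))
  step 5: SSSZ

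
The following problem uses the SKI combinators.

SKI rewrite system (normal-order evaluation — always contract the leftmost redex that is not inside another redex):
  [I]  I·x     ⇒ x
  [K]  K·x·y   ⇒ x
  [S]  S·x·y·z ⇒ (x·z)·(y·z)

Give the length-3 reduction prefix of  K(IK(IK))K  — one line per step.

  start: K(IK(IK))K
  [1] IK(IK)
  [2] K(IK)
  [3] KK

Answer: after 3 steps: KK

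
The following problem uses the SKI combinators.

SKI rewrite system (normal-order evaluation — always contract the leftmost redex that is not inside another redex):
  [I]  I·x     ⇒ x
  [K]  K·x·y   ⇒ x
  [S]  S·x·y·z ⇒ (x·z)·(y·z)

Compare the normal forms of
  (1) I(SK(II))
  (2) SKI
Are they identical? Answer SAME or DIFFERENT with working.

Term A:
  start: I(SK(II))
  →1  SK(II)
  →2  SKI

Term B:
  start: SKI

Answer: SAME — A ⇓ SKI, B ⇓ SKI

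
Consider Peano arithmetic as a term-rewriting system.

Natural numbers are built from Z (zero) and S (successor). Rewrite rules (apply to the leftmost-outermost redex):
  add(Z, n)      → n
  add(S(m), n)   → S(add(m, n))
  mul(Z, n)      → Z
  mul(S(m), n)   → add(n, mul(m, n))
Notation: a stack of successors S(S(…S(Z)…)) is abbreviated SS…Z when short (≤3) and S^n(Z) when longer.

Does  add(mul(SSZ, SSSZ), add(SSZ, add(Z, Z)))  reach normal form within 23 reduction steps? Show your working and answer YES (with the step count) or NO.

Answer: YES — reaches normal form S^8(Z) in 22 ≤ 23 steps

Working:
  start: add(mul(SSZ, SSSZ), add(SSZ, add(Z, Z)))
  [1] add(add(SSSZ, mul(SZ, SSSZ)), add(SSZ, add(Z, Z)))
  [2] add(S(add(SSZ, mul(SZ, SSSZ))), add(SSZ, add(Z, Z)))
  [3] S(add(add(SSZ, mul(SZ, SSSZ)), add(SSZ, add(Z, Z))))
  [4] S(add(S(add(SZ, mul(SZ, SSSZ))), add(SSZ, add(Z, Z))))
  [5] S(S(add(add(SZ, mul(SZ, SSSZ)), add(SSZ, add(Z, Z)))))
  [6] S(S(add(S(add(Z, mul(SZ, SSSZ))), add(SSZ, add(Z, Z)))))
  [7] S(S(S(add(add(Z, mul(SZ, SSSZ)), add(SSZ, add(Z, Z))))))
  [8] S(S(S(add(mul(SZ, SSSZ), add(SSZ, add(Z, Z))))))
  [9] S(S(S(add(add(SSSZ, mul(Z, SSSZ)), add(SSZ, add(Z, Z))))))
  [10] S(S(S(add(S(add(SSZ, mul(Z, SSSZ))), add(SSZ, add(Z, Z))))))
  [11] S(S(S(S(add(add(SSZ, mul(Z, SSSZ)), add(SSZ, add(Z, Z)))))))
  [12] S(S(S(S(add(S(add(SZ, mul(Z, SSSZ))), add(SSZ, add(Z, Z)))))))
  [13] S(S(S(S(S(add(add(SZ, mul(Z, SSSZ)), add(SSZ, add(Z, Z))))))))
  [14] S(S(S(S(S(add(S(add(Z, mul(Z, SSSZ))), add(SSZ, add(Z, Z))))))))
  [15] S(S(S(S(S(S(add(add(Z, mul(Z, SSSZ)), add(SSZ, add(Z, Z)))))))))
  [16] S(S(S(S(S(S(add(mul(Z, SSSZ), add(SSZ, add(Z, Z)))))))))
  [17] S(S(S(S(S(S(add(Z, add(SSZ, add(Z, Z)))))))))
  [18] S(S(S(S(S(S(add(SSZ, add(Z, Z))))))))
  [19] S(S(S(S(S(S(S(add(SZ, add(Z, Z)))))))))
  [20] S(S(S(S(S(S(S(S(add(Z, add(Z, Z))))))))))
  [21] S(S(S(S(S(S(S(S(add(Z, Z)))))))))
  [22] S^8(Z)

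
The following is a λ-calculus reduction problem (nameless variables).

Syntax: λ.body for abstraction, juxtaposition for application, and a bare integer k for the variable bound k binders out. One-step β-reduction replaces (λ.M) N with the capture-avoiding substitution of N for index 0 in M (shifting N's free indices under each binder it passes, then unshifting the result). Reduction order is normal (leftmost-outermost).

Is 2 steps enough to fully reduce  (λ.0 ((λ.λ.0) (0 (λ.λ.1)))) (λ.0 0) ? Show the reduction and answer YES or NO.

Answer: NO — after 2 steps the term is (λ.λ.0) ((λ.0 0) (λ.λ.1)) ((λ.λ.0) ((λ.0 0) (λ.λ.1))), not yet normal

Reduction:
  start: (λ.0 ((λ.λ.0) (0 (λ.λ.1)))) (λ.0 0)
  step 1: (λ.0 0) ((λ.λ.0) ((λ.0 0) (λ.λ.1)))
  step 2: (λ.λ.0) ((λ.0 0) (λ.λ.1)) ((λ.λ.0) ((λ.0 0) (λ.λ.1)))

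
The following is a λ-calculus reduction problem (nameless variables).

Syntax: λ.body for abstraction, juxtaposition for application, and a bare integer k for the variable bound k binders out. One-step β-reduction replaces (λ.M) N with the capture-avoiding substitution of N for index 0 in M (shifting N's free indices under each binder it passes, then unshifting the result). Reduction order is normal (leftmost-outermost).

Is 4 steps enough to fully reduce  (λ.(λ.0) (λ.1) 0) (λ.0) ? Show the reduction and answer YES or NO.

Answer: YES — reaches normal form λ.0 in 3 ≤ 4 steps

Derivation:
  start: (λ.(λ.0) (λ.1) 0) (λ.0)
  [1] (λ.0) (λ.λ.0) (λ.0)
  [2] (λ.λ.0) (λ.0)
  [3] λ.0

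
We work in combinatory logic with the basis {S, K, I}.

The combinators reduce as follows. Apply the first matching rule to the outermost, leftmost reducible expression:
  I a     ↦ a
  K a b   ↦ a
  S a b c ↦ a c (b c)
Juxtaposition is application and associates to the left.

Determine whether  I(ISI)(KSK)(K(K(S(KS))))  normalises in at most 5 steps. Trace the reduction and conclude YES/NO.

Answer: YES — reaches normal form K(S(KS)) in 5 ≤ 5 steps

Working:
  start: I(ISI)(KSK)(K(K(S(KS))))
  →1  ISI(KSK)(K(K(S(KS))))
  →2  SI(KSK)(K(K(S(KS))))
  →3  I(K(K(S(KS))))(KSK(K(K(S(KS)))))
  →4  K(K(S(KS)))(KSK(K(K(S(KS)))))
  →5  K(S(KS))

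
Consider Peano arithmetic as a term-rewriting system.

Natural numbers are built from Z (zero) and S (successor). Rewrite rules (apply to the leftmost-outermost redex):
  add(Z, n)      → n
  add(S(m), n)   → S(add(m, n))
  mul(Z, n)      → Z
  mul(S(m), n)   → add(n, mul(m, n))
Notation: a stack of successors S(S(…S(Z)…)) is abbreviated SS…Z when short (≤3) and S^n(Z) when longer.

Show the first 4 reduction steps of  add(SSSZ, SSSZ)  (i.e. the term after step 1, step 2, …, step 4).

  start: add(SSSZ, SSSZ)
  step 1: S(add(SSZ, SSSZ))
  step 2: S(S(add(SZ, SSSZ)))
  step 3: S(S(S(add(Z, SSSZ))))
  step 4: S^6(Z)

Answer: after 4 steps: S^6(Z)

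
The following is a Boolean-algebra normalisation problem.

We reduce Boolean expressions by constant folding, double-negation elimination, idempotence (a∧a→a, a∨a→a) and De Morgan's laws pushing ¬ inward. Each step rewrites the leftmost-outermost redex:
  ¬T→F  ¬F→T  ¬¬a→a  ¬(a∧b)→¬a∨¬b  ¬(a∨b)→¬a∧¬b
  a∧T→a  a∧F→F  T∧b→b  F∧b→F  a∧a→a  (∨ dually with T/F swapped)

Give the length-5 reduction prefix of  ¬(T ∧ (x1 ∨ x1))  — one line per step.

Answer: after 5 steps: ¬x1

Reduction:
  start: ¬(T ∧ (x1 ∨ x1))
  step 1: ¬T ∨ ¬(x1 ∨ x1)
  step 2: F ∨ ¬(x1 ∨ x1)
  step 3: ¬(x1 ∨ x1)
  step 4: ¬x1 ∧ ¬x1
  step 5: ¬x1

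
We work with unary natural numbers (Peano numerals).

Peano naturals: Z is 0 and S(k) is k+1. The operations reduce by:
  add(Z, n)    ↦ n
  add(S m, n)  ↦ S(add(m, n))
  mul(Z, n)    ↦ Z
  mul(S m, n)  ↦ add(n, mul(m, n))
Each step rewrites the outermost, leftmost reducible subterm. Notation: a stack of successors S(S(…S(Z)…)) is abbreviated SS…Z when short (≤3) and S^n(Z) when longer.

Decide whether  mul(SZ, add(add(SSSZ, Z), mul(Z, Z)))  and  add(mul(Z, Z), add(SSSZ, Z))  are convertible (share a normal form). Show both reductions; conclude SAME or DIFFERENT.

Answer: SAME — A ⇓ SSSZ, B ⇓ SSSZ

Working:
Term A:
  start: mul(SZ, add(add(SSSZ, Z), mul(Z, Z)))
  step 1: add(add(add(SSSZ, Z), mul(Z, Z)), mul(Z, add(add(SSSZ, Z), mul(Z, Z))))
  step 2: add(add(S(add(SSZ, Z)), mul(Z, Z)), mul(Z, add(add(SSSZ, Z), mul(Z, Z))))
  step 3: add(S(add(add(SSZ, Z), mul(Z, Z))), mul(Z, add(add(SSSZ, Z), mul(Z, Z))))
  step 4: S(add(add(add(SSZ, Z), mul(Z, Z)), mul(Z, add(add(SSSZ, Z), mul(Z, Z)))))
  step 5: S(add(add(S(add(SZ, Z)), mul(Z, Z)), mul(Z, add(add(SSSZ, Z), mul(Z, Z)))))
  step 6: S(add(S(add(add(SZ, Z), mul(Z, Z))), mul(Z, add(add(SSSZ, Z), mul(Z, Z)))))
  step 7: S(S(add(add(add(SZ, Z), mul(Z, Z)), mul(Z, add(add(SSSZ, Z), mul(Z, Z))))))
  step 8: S(S(add(add(S(add(Z, Z)), mul(Z, Z)), mul(Z, add(add(SSSZ, Z), mul(Z, Z))))))
  step 9: S(S(add(S(add(add(Z, Z), mul(Z, Z))), mul(Z, add(add(SSSZ, Z), mul(Z, Z))))))
  step 10: S(S(S(add(add(add(Z, Z), mul(Z, Z)), mul(Z, add(add(SSSZ, Z), mul(Z, Z)))))))
  step 11: S(S(S(add(add(Z, mul(Z, Z)), mul(Z, add(add(SSSZ, Z), mul(Z, Z)))))))
  step 12: S(S(S(add(mul(Z, Z), mul(Z, add(add(SSSZ, Z), mul(Z, Z)))))))
  step 13: S(S(S(add(Z, mul(Z, add(add(SSSZ, Z), mul(Z, Z)))))))
  step 14: S(S(S(mul(Z, add(add(SSSZ, Z), mul(Z, Z))))))
  step 15: SSSZ

Term B:
  start: add(mul(Z, Z), add(SSSZ, Z))
  step 1: add(Z, add(SSSZ, Z))
  step 2: add(SSSZ, Z)
  step 3: S(add(SSZ, Z))
  step 4: S(S(add(SZ, Z)))
  step 5: S(S(S(add(Z, Z))))
  step 6: SSSZ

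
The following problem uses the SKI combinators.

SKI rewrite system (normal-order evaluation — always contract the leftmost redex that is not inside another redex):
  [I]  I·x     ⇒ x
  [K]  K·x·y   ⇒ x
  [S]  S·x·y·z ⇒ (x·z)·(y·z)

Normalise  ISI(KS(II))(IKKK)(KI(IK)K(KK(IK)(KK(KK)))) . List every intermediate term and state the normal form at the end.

  start: ISI(KS(II))(IKKK)(KI(IK)K(KK(IK)(KK(KK))))
  step 1: SI(KS(II))(IKKK)(KI(IK)K(KK(IK)(KK(KK))))
  step 2: I(IKKK)(KS(II)(IKKK))(KI(IK)K(KK(IK)(KK(KK))))
  step 3: IKKK(KS(II)(IKKK))(KI(IK)K(KK(IK)(KK(KK))))
  step 4: KKK(KS(II)(IKKK))(KI(IK)K(KK(IK)(KK(KK))))
  step 5: K(KS(II)(IKKK))(KI(IK)K(KK(IK)(KK(KK))))
  step 6: KS(II)(IKKK)
  step 7: S(IKKK)
  step 8: S(KKK)
  step 9: SK

Answer: normal form = SK  (in 9 steps)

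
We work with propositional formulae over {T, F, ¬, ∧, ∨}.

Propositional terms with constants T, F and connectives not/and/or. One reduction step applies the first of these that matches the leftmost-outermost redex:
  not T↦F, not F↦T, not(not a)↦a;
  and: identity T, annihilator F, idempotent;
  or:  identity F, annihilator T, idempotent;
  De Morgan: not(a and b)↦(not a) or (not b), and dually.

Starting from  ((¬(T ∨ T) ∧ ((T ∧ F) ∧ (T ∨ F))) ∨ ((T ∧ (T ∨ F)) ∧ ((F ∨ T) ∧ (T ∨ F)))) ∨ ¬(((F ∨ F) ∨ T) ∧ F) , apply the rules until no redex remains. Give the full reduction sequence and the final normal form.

  start: ((¬(T ∨ T) ∧ ((T ∧ F) ∧ (T ∨ F))) ∨ ((T ∧ (T ∨ F)) ∧ ((F ∨ T) ∧ (T ∨ F)))) ∨ ¬(((F ∨ F) ∨ T) ∧ F)
  →1  (((¬T ∧ ¬T) ∧ ((T ∧ F) ∧ (T ∨ F))) ∨ ((T ∧ (T ∨ F)) ∧ ((F ∨ T) ∧ (T ∨ F)))) ∨ ¬(((F ∨ F) ∨ T) ∧ F)
  →2  ((¬T ∧ ((T ∧ F) ∧ (T ∨ F))) ∨ ((T ∧ (T ∨ F)) ∧ ((F ∨ T) ∧ (T ∨ F)))) ∨ ¬(((F ∨ F) ∨ T) ∧ F)
  →3  ((F ∧ ((T ∧ F) ∧ (T ∨ F))) ∨ ((T ∧ (T ∨ F)) ∧ ((F ∨ T) ∧ (T ∨ F)))) ∨ ¬(((F ∨ F) ∨ T) ∧ F)
  →4  (F ∨ ((T ∧ (T ∨ F)) ∧ ((F ∨ T) ∧ (T ∨ F)))) ∨ ¬(((F ∨ F) ∨ T) ∧ F)
  →5  ((T ∧ (T ∨ F)) ∧ ((F ∨ T) ∧ (T ∨ F))) ∨ ¬(((F ∨ F) ∨ T) ∧ F)
  →6  ((T ∨ F) ∧ ((F ∨ T) ∧ (T ∨ F))) ∨ ¬(((F ∨ F) ∨ T) ∧ F)
  →7  (T ∧ ((F ∨ T) ∧ (T ∨ F))) ∨ ¬(((F ∨ F) ∨ T) ∧ F)
  →8  ((F ∨ T) ∧ (T ∨ F)) ∨ ¬(((F ∨ F) ∨ T) ∧ F)
  →9  (T ∧ (T ∨ F)) ∨ ¬(((F ∨ F) ∨ T) ∧ F)
  →10  (T ∨ F) ∨ ¬(((F ∨ F) ∨ T) ∧ F)
  →11  T ∨ ¬(((F ∨ F) ∨ T) ∧ F)
  →12  T

Answer: normal form = T  (in 12 steps)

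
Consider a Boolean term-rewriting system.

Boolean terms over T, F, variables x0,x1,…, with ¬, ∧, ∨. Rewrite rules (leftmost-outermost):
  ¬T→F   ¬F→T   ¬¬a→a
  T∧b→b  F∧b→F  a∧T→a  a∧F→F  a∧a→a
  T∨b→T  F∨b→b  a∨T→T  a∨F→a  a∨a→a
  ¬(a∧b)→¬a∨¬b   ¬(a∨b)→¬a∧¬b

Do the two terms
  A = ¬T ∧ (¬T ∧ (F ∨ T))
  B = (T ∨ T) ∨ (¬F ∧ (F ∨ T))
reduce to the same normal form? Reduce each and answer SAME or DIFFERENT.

Term A:
  start: ¬T ∧ (¬T ∧ (F ∨ T))
  step 1: F ∧ (¬T ∧ (F ∨ T))
  step 2: F

Term B:
  start: (T ∨ T) ∨ (¬F ∧ (F ∨ T))
  step 1: T ∨ (¬F ∧ (F ∨ T))
  step 2: T

Answer: DIFFERENT — A ⇓ F, B ⇓ T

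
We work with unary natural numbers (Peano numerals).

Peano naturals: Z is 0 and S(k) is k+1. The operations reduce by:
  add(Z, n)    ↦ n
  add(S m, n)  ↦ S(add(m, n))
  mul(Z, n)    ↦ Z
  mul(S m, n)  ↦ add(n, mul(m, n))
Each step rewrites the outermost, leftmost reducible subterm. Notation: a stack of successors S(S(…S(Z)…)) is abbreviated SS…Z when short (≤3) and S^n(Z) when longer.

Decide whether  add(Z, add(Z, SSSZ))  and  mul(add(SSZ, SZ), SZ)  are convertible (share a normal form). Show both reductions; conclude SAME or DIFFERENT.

Term A:
  start: add(Z, add(Z, SSSZ))
  →1  add(Z, SSSZ)
  →2  SSSZ

Term B:
  start: mul(add(SSZ, SZ), SZ)
  →1  mul(S(add(SZ, SZ)), SZ)
  →2  add(SZ, mul(add(SZ, SZ), SZ))
  →3  S(add(Z, mul(add(SZ, SZ), SZ)))
  →4  S(mul(add(SZ, SZ), SZ))
  →5  S(mul(S(add(Z, SZ)), SZ))
  →6  S(add(SZ, mul(add(Z, SZ), SZ)))
  →7  S(S(add(Z, mul(add(Z, SZ), SZ))))
  →8  S(S(mul(add(Z, SZ), SZ)))
  →9  S(S(mul(SZ, SZ)))
  →10  S(S(add(SZ, mul(Z, SZ))))
  →11  S(S(S(add(Z, mul(Z, SZ)))))
  →12  S(S(S(mul(Z, SZ))))
  →13  SSSZ

Answer: SAME — A ⇓ SSSZ, B ⇓ SSSZ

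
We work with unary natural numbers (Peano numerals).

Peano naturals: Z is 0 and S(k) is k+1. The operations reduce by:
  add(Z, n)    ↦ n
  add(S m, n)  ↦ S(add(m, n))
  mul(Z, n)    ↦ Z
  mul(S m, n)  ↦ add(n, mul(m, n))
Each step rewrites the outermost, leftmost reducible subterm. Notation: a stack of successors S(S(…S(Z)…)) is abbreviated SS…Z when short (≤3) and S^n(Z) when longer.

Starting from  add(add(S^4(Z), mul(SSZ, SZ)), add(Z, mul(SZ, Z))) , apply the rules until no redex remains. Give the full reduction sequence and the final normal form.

  start: add(add(S^4(Z), mul(SSZ, SZ)), add(Z, mul(SZ, Z)))
  [1] add(S(add(SSSZ, mul(SSZ, SZ))), add(Z, mul(SZ, Z)))
  [2] S(add(add(SSSZ, mul(SSZ, SZ)), add(Z, mul(SZ, Z))))
  [3] S(add(S(add(SSZ, mul(SSZ, SZ))), add(Z, mul(SZ, Z))))
  [4] S(S(add(add(SSZ, mul(SSZ, SZ)), add(Z, mul(SZ, Z)))))
  [5] S(S(add(S(add(SZ, mul(SSZ, SZ))), add(Z, mul(SZ, Z)))))
  [6] S(S(S(add(add(SZ, mul(SSZ, SZ)), add(Z, mul(SZ, Z))))))
  [7] S(S(S(add(S(add(Z, mul(SSZ, SZ))), add(Z, mul(SZ, Z))))))
  [8] S(S(S(S(add(add(Z, mul(SSZ, SZ)), add(Z, mul(SZ, Z)))))))
  [9] S(S(S(S(add(mul(SSZ, SZ), add(Z, mul(SZ, Z)))))))
  [10] S(S(S(S(add(add(SZ, mul(SZ, SZ)), add(Z, mul(SZ, Z)))))))
  [11] S(S(S(S(add(S(add(Z, mul(SZ, SZ))), add(Z, mul(SZ, Z)))))))
  [12] S(S(S(S(S(add(add(Z, mul(SZ, SZ)), add(Z, mul(SZ, Z))))))))
  [13] S(S(S(S(S(add(mul(SZ, SZ), add(Z, mul(SZ, Z))))))))
  [14] S(S(S(S(S(add(add(SZ, mul(Z, SZ)), add(Z, mul(SZ, Z))))))))
  [15] S(S(S(S(S(add(S(add(Z, mul(Z, SZ))), add(Z, mul(SZ, Z))))))))
  [16] S(S(S(S(S(S(add(add(Z, mul(Z, SZ)), add(Z, mul(SZ, Z)))))))))
  [17] S(S(S(S(S(S(add(mul(Z, SZ), add(Z, mul(SZ, Z)))))))))
  [18] S(S(S(S(S(S(add(Z, add(Z, mul(SZ, Z)))))))))
  [19] S(S(S(S(S(S(add(Z, mul(SZ, Z))))))))
  [20] S(S(S(S(S(S(mul(SZ, Z)))))))
  [21] S(S(S(S(S(S(add(Z, mul(Z, Z))))))))
  [22] S(S(S(S(S(S(mul(Z, Z)))))))
  [23] S^6(Z)

Answer: normal form = S^6(Z)  (in 23 steps)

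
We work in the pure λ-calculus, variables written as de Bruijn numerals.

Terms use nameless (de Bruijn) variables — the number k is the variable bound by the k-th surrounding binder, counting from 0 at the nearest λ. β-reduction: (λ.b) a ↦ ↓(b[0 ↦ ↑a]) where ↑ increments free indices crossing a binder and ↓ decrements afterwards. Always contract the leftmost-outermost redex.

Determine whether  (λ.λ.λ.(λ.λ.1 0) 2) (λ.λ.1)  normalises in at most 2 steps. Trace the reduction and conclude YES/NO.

Answer: NO — after 2 steps the term is λ.λ.λ.(λ.λ.1) 0, not yet normal

Working:
  start: (λ.λ.λ.(λ.λ.1 0) 2) (λ.λ.1)
  →1  λ.λ.(λ.λ.1 0) (λ.λ.1)
  →2  λ.λ.λ.(λ.λ.1) 0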